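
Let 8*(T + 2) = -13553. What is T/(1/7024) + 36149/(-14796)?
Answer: -176273395421/14796 ≈ -1.1914e+7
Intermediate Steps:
T = -13569/8 (T = -2 + (1/8)*(-13553) = -2 - 13553/8 = -13569/8 ≈ -1696.1)
T/(1/7024) + 36149/(-14796) = -13569/(8*(1/7024)) + 36149/(-14796) = -13569/(8*1/7024) + 36149*(-1/14796) = -13569/8*7024 - 36149/14796 = -11913582 - 36149/14796 = -176273395421/14796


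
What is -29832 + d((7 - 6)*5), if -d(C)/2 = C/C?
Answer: -29834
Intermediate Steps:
d(C) = -2 (d(C) = -2*C/C = -2*1 = -2)
-29832 + d((7 - 6)*5) = -29832 - 2 = -29834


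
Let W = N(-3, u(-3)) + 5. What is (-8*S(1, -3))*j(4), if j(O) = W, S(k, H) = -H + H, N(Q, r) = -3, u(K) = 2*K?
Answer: 0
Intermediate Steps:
S(k, H) = 0
W = 2 (W = -3 + 5 = 2)
j(O) = 2
(-8*S(1, -3))*j(4) = -8*0*2 = 0*2 = 0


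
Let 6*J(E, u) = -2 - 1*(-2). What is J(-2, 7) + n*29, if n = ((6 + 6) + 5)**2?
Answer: 8381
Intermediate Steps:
J(E, u) = 0 (J(E, u) = (-2 - 1*(-2))/6 = (-2 + 2)/6 = (1/6)*0 = 0)
n = 289 (n = (12 + 5)**2 = 17**2 = 289)
J(-2, 7) + n*29 = 0 + 289*29 = 0 + 8381 = 8381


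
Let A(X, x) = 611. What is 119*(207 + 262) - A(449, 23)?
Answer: 55200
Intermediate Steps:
119*(207 + 262) - A(449, 23) = 119*(207 + 262) - 1*611 = 119*469 - 611 = 55811 - 611 = 55200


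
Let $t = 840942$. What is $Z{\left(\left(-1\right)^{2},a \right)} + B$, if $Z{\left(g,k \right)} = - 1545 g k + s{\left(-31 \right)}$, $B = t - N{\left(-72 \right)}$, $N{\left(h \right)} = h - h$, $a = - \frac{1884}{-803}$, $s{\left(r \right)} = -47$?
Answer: $\frac{672327905}{803} \approx 8.3727 \cdot 10^{5}$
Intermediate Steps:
$a = \frac{1884}{803}$ ($a = \left(-1884\right) \left(- \frac{1}{803}\right) = \frac{1884}{803} \approx 2.3462$)
$N{\left(h \right)} = 0$
$B = 840942$ ($B = 840942 - 0 = 840942 + 0 = 840942$)
$Z{\left(g,k \right)} = -47 - 1545 g k$ ($Z{\left(g,k \right)} = - 1545 g k - 47 = -47 - 1545 g k$)
$Z{\left(\left(-1\right)^{2},a \right)} + B = \left(-47 - 1545 \left(-1\right)^{2} \cdot \frac{1884}{803}\right) + 840942 = \left(-47 - 1545 \cdot \frac{1884}{803}\right) + 840942 = \left(-47 - \frac{2910780}{803}\right) + 840942 = - \frac{2948521}{803} + 840942 = \frac{672327905}{803}$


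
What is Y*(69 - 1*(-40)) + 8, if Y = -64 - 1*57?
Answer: -13181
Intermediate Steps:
Y = -121 (Y = -64 - 57 = -121)
Y*(69 - 1*(-40)) + 8 = -121*(69 - 1*(-40)) + 8 = -121*(69 + 40) + 8 = -121*109 + 8 = -13189 + 8 = -13181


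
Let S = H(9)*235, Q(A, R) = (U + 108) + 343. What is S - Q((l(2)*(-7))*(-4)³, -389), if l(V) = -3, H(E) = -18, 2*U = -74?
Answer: -4644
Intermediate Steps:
U = -37 (U = (½)*(-74) = -37)
Q(A, R) = 414 (Q(A, R) = (-37 + 108) + 343 = 71 + 343 = 414)
S = -4230 (S = -18*235 = -4230)
S - Q((l(2)*(-7))*(-4)³, -389) = -4230 - 1*414 = -4230 - 414 = -4644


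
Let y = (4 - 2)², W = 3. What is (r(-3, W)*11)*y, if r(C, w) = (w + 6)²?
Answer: 3564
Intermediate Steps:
r(C, w) = (6 + w)²
y = 4 (y = 2² = 4)
(r(-3, W)*11)*y = ((6 + 3)²*11)*4 = (9²*11)*4 = (81*11)*4 = 891*4 = 3564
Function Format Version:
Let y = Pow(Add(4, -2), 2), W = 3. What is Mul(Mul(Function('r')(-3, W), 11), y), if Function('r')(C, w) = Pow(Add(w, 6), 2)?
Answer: 3564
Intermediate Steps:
Function('r')(C, w) = Pow(Add(6, w), 2)
y = 4 (y = Pow(2, 2) = 4)
Mul(Mul(Function('r')(-3, W), 11), y) = Mul(Mul(Pow(Add(6, 3), 2), 11), 4) = Mul(Mul(Pow(9, 2), 11), 4) = Mul(Mul(81, 11), 4) = Mul(891, 4) = 3564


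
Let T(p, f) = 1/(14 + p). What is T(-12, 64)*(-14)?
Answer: -7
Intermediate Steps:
T(-12, 64)*(-14) = -14/(14 - 12) = -14/2 = (½)*(-14) = -7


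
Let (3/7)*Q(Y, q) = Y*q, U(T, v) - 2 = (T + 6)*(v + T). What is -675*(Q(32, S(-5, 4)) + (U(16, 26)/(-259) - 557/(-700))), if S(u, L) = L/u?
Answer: 43715277/1036 ≈ 42196.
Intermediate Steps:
U(T, v) = 2 + (6 + T)*(T + v) (U(T, v) = 2 + (T + 6)*(v + T) = 2 + (6 + T)*(T + v))
Q(Y, q) = 7*Y*q/3 (Q(Y, q) = 7*(Y*q)/3 = 7*Y*q/3)
-675*(Q(32, S(-5, 4)) + (U(16, 26)/(-259) - 557/(-700))) = -675*((7/3)*32*(4/(-5)) + ((2 + 16² + 6*16 + 6*26 + 16*26)/(-259) - 557/(-700))) = -675*((7/3)*32*(4*(-⅕)) + ((2 + 256 + 96 + 156 + 416)*(-1/259) - 557*(-1/700))) = -675*((7/3)*32*(-⅘) + (926*(-1/259) + 557/700)) = -675*(-896/15 + (-926/259 + 557/700)) = -675*(-896/15 - 71991/25900) = -675*(-4857253/77700) = 43715277/1036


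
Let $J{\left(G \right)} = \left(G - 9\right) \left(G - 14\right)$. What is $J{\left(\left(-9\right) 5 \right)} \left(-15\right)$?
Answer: $-47790$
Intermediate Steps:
$J{\left(G \right)} = \left(-14 + G\right) \left(-9 + G\right)$ ($J{\left(G \right)} = \left(-9 + G\right) \left(-14 + G\right) = \left(-14 + G\right) \left(-9 + G\right)$)
$J{\left(\left(-9\right) 5 \right)} \left(-15\right) = \left(126 + \left(\left(-9\right) 5\right)^{2} - 23 \left(\left(-9\right) 5\right)\right) \left(-15\right) = \left(126 + \left(-45\right)^{2} - -1035\right) \left(-15\right) = \left(126 + 2025 + 1035\right) \left(-15\right) = 3186 \left(-15\right) = -47790$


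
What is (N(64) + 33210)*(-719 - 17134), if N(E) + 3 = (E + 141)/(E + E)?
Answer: -75887764953/128 ≈ -5.9287e+8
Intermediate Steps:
N(E) = -3 + (141 + E)/(2*E) (N(E) = -3 + (E + 141)/(E + E) = -3 + (141 + E)/((2*E)) = -3 + (141 + E)*(1/(2*E)) = -3 + (141 + E)/(2*E))
(N(64) + 33210)*(-719 - 17134) = ((½)*(141 - 5*64)/64 + 33210)*(-719 - 17134) = ((½)*(1/64)*(141 - 320) + 33210)*(-17853) = ((½)*(1/64)*(-179) + 33210)*(-17853) = (-179/128 + 33210)*(-17853) = (4250701/128)*(-17853) = -75887764953/128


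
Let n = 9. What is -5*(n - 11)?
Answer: 10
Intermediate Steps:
-5*(n - 11) = -5*(9 - 11) = -5*(-2) = 10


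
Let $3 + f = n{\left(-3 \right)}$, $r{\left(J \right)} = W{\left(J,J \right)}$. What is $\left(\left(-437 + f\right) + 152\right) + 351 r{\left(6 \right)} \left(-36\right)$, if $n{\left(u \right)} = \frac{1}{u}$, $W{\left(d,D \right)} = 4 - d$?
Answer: $\frac{74951}{3} \approx 24984.0$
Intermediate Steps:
$r{\left(J \right)} = 4 - J$
$f = - \frac{10}{3}$ ($f = -3 + \frac{1}{-3} = -3 - \frac{1}{3} = - \frac{10}{3} \approx -3.3333$)
$\left(\left(-437 + f\right) + 152\right) + 351 r{\left(6 \right)} \left(-36\right) = \left(\left(-437 - \frac{10}{3}\right) + 152\right) + 351 \left(4 - 6\right) \left(-36\right) = \left(- \frac{1321}{3} + 152\right) + 351 \left(4 - 6\right) \left(-36\right) = - \frac{865}{3} + 351 \left(\left(-2\right) \left(-36\right)\right) = - \frac{865}{3} + 351 \cdot 72 = - \frac{865}{3} + 25272 = \frac{74951}{3}$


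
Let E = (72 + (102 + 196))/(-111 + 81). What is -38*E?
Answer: 1406/3 ≈ 468.67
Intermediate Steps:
E = -37/3 (E = (72 + 298)/(-30) = 370*(-1/30) = -37/3 ≈ -12.333)
-38*E = -38*(-37/3) = 1406/3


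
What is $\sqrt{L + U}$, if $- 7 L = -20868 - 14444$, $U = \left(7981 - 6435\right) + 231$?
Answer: $\frac{\sqrt{334257}}{7} \approx 82.593$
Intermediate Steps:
$U = 1777$ ($U = 1546 + 231 = 1777$)
$L = \frac{35312}{7}$ ($L = - \frac{-20868 - 14444}{7} = \left(- \frac{1}{7}\right) \left(-35312\right) = \frac{35312}{7} \approx 5044.6$)
$\sqrt{L + U} = \sqrt{\frac{35312}{7} + 1777} = \sqrt{\frac{47751}{7}} = \frac{\sqrt{334257}}{7}$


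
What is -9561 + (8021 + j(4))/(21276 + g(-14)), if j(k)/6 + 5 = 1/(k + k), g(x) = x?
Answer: -813111961/85048 ≈ -9560.6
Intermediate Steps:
j(k) = -30 + 3/k (j(k) = -30 + 6/(k + k) = -30 + 6/((2*k)) = -30 + 6*(1/(2*k)) = -30 + 3/k)
-9561 + (8021 + j(4))/(21276 + g(-14)) = -9561 + (8021 + (-30 + 3/4))/(21276 - 14) = -9561 + (8021 + (-30 + 3*(¼)))/21262 = -9561 + (8021 + (-30 + ¾))*(1/21262) = -9561 + (8021 - 117/4)*(1/21262) = -9561 + (31967/4)*(1/21262) = -9561 + 31967/85048 = -813111961/85048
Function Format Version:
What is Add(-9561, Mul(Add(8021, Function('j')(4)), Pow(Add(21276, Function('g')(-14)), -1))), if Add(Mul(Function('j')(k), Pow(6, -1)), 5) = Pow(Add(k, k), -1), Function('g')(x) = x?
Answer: Rational(-813111961, 85048) ≈ -9560.6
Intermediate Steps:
Function('j')(k) = Add(-30, Mul(3, Pow(k, -1))) (Function('j')(k) = Add(-30, Mul(6, Pow(Add(k, k), -1))) = Add(-30, Mul(6, Pow(Mul(2, k), -1))) = Add(-30, Mul(6, Mul(Rational(1, 2), Pow(k, -1)))) = Add(-30, Mul(3, Pow(k, -1))))
Add(-9561, Mul(Add(8021, Function('j')(4)), Pow(Add(21276, Function('g')(-14)), -1))) = Add(-9561, Mul(Add(8021, Add(-30, Mul(3, Pow(4, -1)))), Pow(Add(21276, -14), -1))) = Add(-9561, Mul(Add(8021, Add(-30, Mul(3, Rational(1, 4)))), Pow(21262, -1))) = Add(-9561, Mul(Add(8021, Add(-30, Rational(3, 4))), Rational(1, 21262))) = Add(-9561, Mul(Add(8021, Rational(-117, 4)), Rational(1, 21262))) = Add(-9561, Mul(Rational(31967, 4), Rational(1, 21262))) = Add(-9561, Rational(31967, 85048)) = Rational(-813111961, 85048)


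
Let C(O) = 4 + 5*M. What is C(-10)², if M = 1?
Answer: 81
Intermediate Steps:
C(O) = 9 (C(O) = 4 + 5*1 = 4 + 5 = 9)
C(-10)² = 9² = 81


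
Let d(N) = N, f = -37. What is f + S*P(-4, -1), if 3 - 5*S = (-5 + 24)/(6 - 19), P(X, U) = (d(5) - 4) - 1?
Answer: -37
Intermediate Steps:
P(X, U) = 0 (P(X, U) = (5 - 4) - 1 = 1 - 1 = 0)
S = 58/65 (S = ⅗ - (-5 + 24)/(5*(6 - 19)) = ⅗ - 19/(5*(-13)) = ⅗ - 19*(-1)/(5*13) = ⅗ - ⅕*(-19/13) = ⅗ + 19/65 = 58/65 ≈ 0.89231)
f + S*P(-4, -1) = -37 + (58/65)*0 = -37 + 0 = -37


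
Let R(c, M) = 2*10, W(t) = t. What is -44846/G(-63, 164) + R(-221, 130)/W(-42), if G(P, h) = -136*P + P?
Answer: -48896/8505 ≈ -5.7491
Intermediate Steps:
R(c, M) = 20
G(P, h) = -135*P
-44846/G(-63, 164) + R(-221, 130)/W(-42) = -44846/((-135*(-63))) + 20/(-42) = -44846/8505 + 20*(-1/42) = -44846*1/8505 - 10/21 = -44846/8505 - 10/21 = -48896/8505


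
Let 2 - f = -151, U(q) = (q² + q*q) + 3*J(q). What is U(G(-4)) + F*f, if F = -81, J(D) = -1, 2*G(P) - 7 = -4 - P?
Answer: -24743/2 ≈ -12372.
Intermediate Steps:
G(P) = 3/2 - P/2 (G(P) = 7/2 + (-4 - P)/2 = 7/2 + (-2 - P/2) = 3/2 - P/2)
U(q) = -3 + 2*q² (U(q) = (q² + q*q) + 3*(-1) = (q² + q²) - 3 = 2*q² - 3 = -3 + 2*q²)
f = 153 (f = 2 - 1*(-151) = 2 + 151 = 153)
U(G(-4)) + F*f = (-3 + 2*(3/2 - ½*(-4))²) - 81*153 = (-3 + 2*(3/2 + 2)²) - 12393 = (-3 + 2*(7/2)²) - 12393 = (-3 + 2*(49/4)) - 12393 = (-3 + 49/2) - 12393 = 43/2 - 12393 = -24743/2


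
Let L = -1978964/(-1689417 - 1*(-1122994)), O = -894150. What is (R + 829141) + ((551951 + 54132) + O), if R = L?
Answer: 23575287482/43571 ≈ 5.4108e+5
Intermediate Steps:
L = 152228/43571 (L = -1978964/(-1689417 + 1122994) = -1978964/(-566423) = -1978964*(-1/566423) = 152228/43571 ≈ 3.4938)
R = 152228/43571 ≈ 3.4938
(R + 829141) + ((551951 + 54132) + O) = (152228/43571 + 829141) + ((551951 + 54132) - 894150) = 36126654739/43571 + (606083 - 894150) = 36126654739/43571 - 288067 = 23575287482/43571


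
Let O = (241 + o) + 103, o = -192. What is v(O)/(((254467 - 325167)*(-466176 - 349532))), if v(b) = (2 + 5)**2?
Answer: 7/8238650800 ≈ 8.4965e-10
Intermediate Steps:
O = 152 (O = (241 - 192) + 103 = 49 + 103 = 152)
v(b) = 49 (v(b) = 7**2 = 49)
v(O)/(((254467 - 325167)*(-466176 - 349532))) = 49/(((254467 - 325167)*(-466176 - 349532))) = 49/((-70700*(-815708))) = 49/57670555600 = 49*(1/57670555600) = 7/8238650800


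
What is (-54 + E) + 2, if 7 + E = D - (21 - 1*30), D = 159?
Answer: 109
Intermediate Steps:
E = 161 (E = -7 + (159 - (21 - 1*30)) = -7 + (159 - (21 - 30)) = -7 + (159 - 1*(-9)) = -7 + (159 + 9) = -7 + 168 = 161)
(-54 + E) + 2 = (-54 + 161) + 2 = 107 + 2 = 109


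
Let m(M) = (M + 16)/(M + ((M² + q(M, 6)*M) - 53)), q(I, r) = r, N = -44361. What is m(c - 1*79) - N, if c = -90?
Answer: 1212164172/27325 ≈ 44361.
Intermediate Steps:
m(M) = (16 + M)/(-53 + M² + 7*M) (m(M) = (M + 16)/(M + ((M² + 6*M) - 53)) = (16 + M)/(M + (-53 + M² + 6*M)) = (16 + M)/(-53 + M² + 7*M))
m(c - 1*79) - N = (16 + (-90 - 1*79))/(-53 + (-90 - 1*79)² + 7*(-90 - 1*79)) - 1*(-44361) = (16 + (-90 - 79))/(-53 + (-90 - 79)² + 7*(-90 - 79)) + 44361 = (16 - 169)/(-53 + (-169)² + 7*(-169)) + 44361 = -153/(-53 + 28561 - 1183) + 44361 = -153/27325 + 44361 = 1212164172/27325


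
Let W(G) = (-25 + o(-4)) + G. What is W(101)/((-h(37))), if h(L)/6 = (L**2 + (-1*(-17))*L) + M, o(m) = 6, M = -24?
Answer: -41/5922 ≈ -0.0069233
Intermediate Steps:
W(G) = -19 + G (W(G) = (-25 + 6) + G = -19 + G)
h(L) = -144 + 6*L**2 + 102*L (h(L) = 6*((L**2 + (-1*(-17))*L) - 24) = 6*((L**2 + 17*L) - 24) = 6*(-24 + L**2 + 17*L) = -144 + 6*L**2 + 102*L)
W(101)/((-h(37))) = (-19 + 101)/((-(-144 + 6*37**2 + 102*37))) = 82/((-(-144 + 6*1369 + 3774))) = 82/((-(-144 + 8214 + 3774))) = 82/((-1*11844)) = 82/(-11844) = 82*(-1/11844) = -41/5922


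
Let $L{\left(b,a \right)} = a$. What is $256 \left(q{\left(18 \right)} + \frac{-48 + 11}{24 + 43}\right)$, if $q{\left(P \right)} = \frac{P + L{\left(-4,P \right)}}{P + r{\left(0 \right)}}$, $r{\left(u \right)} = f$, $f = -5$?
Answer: $\frac{494336}{871} \approx 567.55$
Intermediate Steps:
$r{\left(u \right)} = -5$
$q{\left(P \right)} = \frac{2 P}{-5 + P}$ ($q{\left(P \right)} = \frac{P + P}{P - 5} = \frac{2 P}{-5 + P}$)
$256 \left(q{\left(18 \right)} + \frac{-48 + 11}{24 + 43}\right) = 256 \left(2 \cdot 18 \frac{1}{-5 + 18} + \frac{-48 + 11}{24 + 43}\right) = 256 \left(2 \cdot 18 \cdot \frac{1}{13} - \frac{37}{67}\right) = 256 \left(\frac{36}{13} - \frac{37}{67}\right) = 256 \cdot \frac{1931}{871} = \frac{494336}{871}$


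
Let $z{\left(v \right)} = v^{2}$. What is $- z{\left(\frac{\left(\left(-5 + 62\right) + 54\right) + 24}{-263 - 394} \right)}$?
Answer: $- \frac{225}{5329} \approx -0.042222$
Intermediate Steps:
$- z{\left(\frac{\left(\left(-5 + 62\right) + 54\right) + 24}{-263 - 394} \right)} = - \left(\frac{\left(\left(-5 + 62\right) + 54\right) + 24}{-263 - 394}\right)^{2} = - \left(\frac{\left(57 + 54\right) + 24}{-657}\right)^{2} = - \left(\left(111 + 24\right) \left(- \frac{1}{657}\right)\right)^{2} = - \left(135 \left(- \frac{1}{657}\right)\right)^{2} = - \left(- \frac{15}{73}\right)^{2} = \left(-1\right) \frac{225}{5329} = - \frac{225}{5329}$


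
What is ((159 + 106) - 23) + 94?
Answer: 336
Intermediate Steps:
((159 + 106) - 23) + 94 = (265 - 23) + 94 = 242 + 94 = 336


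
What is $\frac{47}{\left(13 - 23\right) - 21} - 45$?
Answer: $- \frac{1442}{31} \approx -46.516$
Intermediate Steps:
$\frac{47}{\left(13 - 23\right) - 21} - 45 = \frac{47}{-10 - 21} - 45 = \frac{47}{-31} - 45 = 47 \left(- \frac{1}{31}\right) - 45 = - \frac{47}{31} - 45 = - \frac{1442}{31}$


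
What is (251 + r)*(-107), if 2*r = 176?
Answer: -36273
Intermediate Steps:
r = 88 (r = (1/2)*176 = 88)
(251 + r)*(-107) = (251 + 88)*(-107) = 339*(-107) = -36273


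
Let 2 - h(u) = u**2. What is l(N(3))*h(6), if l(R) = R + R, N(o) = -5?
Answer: 340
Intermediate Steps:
l(R) = 2*R
h(u) = 2 - u**2
l(N(3))*h(6) = (2*(-5))*(2 - 1*6**2) = -10*(2 - 1*36) = -10*(2 - 36) = -10*(-34) = 340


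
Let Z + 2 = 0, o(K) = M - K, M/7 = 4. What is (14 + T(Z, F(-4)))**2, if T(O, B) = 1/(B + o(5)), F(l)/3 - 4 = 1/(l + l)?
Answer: 15100996/76729 ≈ 196.81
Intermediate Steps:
M = 28 (M = 7*4 = 28)
F(l) = 12 + 3/(2*l) (F(l) = 12 + 3/(l + l) = 12 + 3/((2*l)) = 12 + 3*(1/(2*l)) = 12 + 3/(2*l))
o(K) = 28 - K
Z = -2 (Z = -2 + 0 = -2)
T(O, B) = 1/(23 + B) (T(O, B) = 1/(B + (28 - 1*5)) = 1/(B + (28 - 5)) = 1/(B + 23) = 1/(23 + B))
(14 + T(Z, F(-4)))**2 = (14 + 1/(23 + (12 + (3/2)/(-4))))**2 = (14 + 1/(23 + (12 + (3/2)*(-1/4))))**2 = (14 + 1/(23 + (12 - 3/8)))**2 = (14 + 1/(23 + 93/8))**2 = (14 + 1/(277/8))**2 = (14 + 8/277)**2 = (3886/277)**2 = 15100996/76729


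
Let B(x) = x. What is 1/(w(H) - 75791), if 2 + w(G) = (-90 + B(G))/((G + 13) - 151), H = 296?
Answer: -79/5987544 ≈ -1.3194e-5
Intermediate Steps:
w(G) = -2 + (-90 + G)/(-138 + G) (w(G) = -2 + (-90 + G)/((G + 13) - 151) = -2 + (-90 + G)/((13 + G) - 151) = -2 + (-90 + G)/(-138 + G))
1/(w(H) - 75791) = 1/((186 - 1*296)/(-138 + 296) - 75791) = 1/((186 - 296)/158 - 75791) = 1/((1/158)*(-110) - 75791) = 1/(-55/79 - 75791) = 1/(-5987544/79) = -79/5987544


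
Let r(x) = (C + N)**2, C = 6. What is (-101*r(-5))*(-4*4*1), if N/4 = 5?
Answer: 1092416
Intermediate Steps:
N = 20 (N = 4*5 = 20)
r(x) = 676 (r(x) = (6 + 20)**2 = 26**2 = 676)
(-101*r(-5))*(-4*4*1) = (-101*676)*(-4*4*1) = -(-1092416) = -68276*(-16) = 1092416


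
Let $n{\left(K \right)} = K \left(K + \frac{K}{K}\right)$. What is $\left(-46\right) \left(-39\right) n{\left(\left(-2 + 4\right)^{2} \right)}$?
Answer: $35880$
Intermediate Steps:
$n{\left(K \right)} = K \left(1 + K\right)$ ($n{\left(K \right)} = K \left(K + 1\right) = K \left(1 + K\right)$)
$\left(-46\right) \left(-39\right) n{\left(\left(-2 + 4\right)^{2} \right)} = \left(-46\right) \left(-39\right) \left(-2 + 4\right)^{2} \left(1 + \left(-2 + 4\right)^{2}\right) = 1794 \cdot 2^{2} \left(1 + 2^{2}\right) = 1794 \cdot 4 \left(1 + 4\right) = 1794 \cdot 4 \cdot 5 = 1794 \cdot 20 = 35880$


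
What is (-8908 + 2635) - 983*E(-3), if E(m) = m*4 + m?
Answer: 8472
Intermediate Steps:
E(m) = 5*m (E(m) = 4*m + m = 5*m)
(-8908 + 2635) - 983*E(-3) = (-8908 + 2635) - 4915*(-3) = -6273 - 983*(-15) = -6273 + 14745 = 8472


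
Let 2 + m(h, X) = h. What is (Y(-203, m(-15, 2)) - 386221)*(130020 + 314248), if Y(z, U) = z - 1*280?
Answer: -171800212672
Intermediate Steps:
m(h, X) = -2 + h
Y(z, U) = -280 + z (Y(z, U) = z - 280 = -280 + z)
(Y(-203, m(-15, 2)) - 386221)*(130020 + 314248) = ((-280 - 203) - 386221)*(130020 + 314248) = (-483 - 386221)*444268 = -386704*444268 = -171800212672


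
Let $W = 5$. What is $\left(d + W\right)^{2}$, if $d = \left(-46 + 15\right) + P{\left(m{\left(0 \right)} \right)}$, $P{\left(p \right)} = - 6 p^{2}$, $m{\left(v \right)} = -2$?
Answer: $2500$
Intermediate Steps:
$d = -55$ ($d = \left(-46 + 15\right) - 6 \left(-2\right)^{2} = -31 - 24 = -55$)
$\left(d + W\right)^{2} = \left(-55 + 5\right)^{2} = \left(-50\right)^{2} = 2500$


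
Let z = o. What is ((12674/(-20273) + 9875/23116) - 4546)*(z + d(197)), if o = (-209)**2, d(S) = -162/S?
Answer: -18332836806644419815/92320241596 ≈ -1.9858e+8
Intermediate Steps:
o = 43681
z = 43681
((12674/(-20273) + 9875/23116) - 4546)*(z + d(197)) = ((12674/(-20273) + 9875/23116) - 4546)*(43681 - 162/197) = ((12674*(-1/20273) + 9875*(1/23116)) - 4546)*(43681 - 162*1/197) = ((-12674/20273 + 9875/23116) - 4546)*(43681 - 162/197) = (-92776309/468630668 - 4546)*(8604995/197) = -2130487793037/468630668*8604995/197 = -18332836806644419815/92320241596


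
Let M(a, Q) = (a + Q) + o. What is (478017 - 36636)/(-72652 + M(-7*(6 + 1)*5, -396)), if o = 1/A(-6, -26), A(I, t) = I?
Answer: -2648286/439759 ≈ -6.0221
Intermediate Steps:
o = -1/6 (o = 1/(-6) = -1/6 ≈ -0.16667)
M(a, Q) = -1/6 + Q + a (M(a, Q) = (a + Q) - 1/6 = (Q + a) - 1/6 = -1/6 + Q + a)
(478017 - 36636)/(-72652 + M(-7*(6 + 1)*5, -396)) = (478017 - 36636)/(-72652 + (-1/6 - 396 - 7*(6 + 1)*5)) = 441381/(-72652 + (-1/6 - 396 - 7*7*5)) = 441381/(-72652 + (-1/6 - 396 - 49*5)) = 441381/(-72652 + (-1/6 - 396 - 245)) = 441381/(-72652 - 3847/6) = 441381/(-439759/6) = 441381*(-6/439759) = -2648286/439759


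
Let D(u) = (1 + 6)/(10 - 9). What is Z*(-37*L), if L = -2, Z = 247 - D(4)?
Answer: 17760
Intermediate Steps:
D(u) = 7 (D(u) = 7/1 = 7*1 = 7)
Z = 240 (Z = 247 - 1*7 = 247 - 7 = 240)
Z*(-37*L) = 240*(-37*(-2)) = 240*74 = 17760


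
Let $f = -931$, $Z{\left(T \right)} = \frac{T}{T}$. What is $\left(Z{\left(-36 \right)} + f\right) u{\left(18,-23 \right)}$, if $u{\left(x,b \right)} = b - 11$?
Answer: $31620$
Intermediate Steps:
$u{\left(x,b \right)} = -11 + b$
$Z{\left(T \right)} = 1$
$\left(Z{\left(-36 \right)} + f\right) u{\left(18,-23 \right)} = \left(1 - 931\right) \left(-11 - 23\right) = \left(-930\right) \left(-34\right) = 31620$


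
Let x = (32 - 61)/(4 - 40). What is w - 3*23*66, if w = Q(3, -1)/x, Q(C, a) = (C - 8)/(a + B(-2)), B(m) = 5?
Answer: -132111/29 ≈ -4555.6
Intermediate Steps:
Q(C, a) = (-8 + C)/(5 + a) (Q(C, a) = (C - 8)/(a + 5) = (-8 + C)/(5 + a))
x = 29/36 (x = -29/(-36) = -29*(-1/36) = 29/36 ≈ 0.80556)
w = -45/29 (w = ((-8 + 3)/(5 - 1))/(29/36) = (-5/4)*(36/29) = ((¼)*(-5))*(36/29) = -5/4*36/29 = -45/29 ≈ -1.5517)
w - 3*23*66 = -45/29 - 3*23*66 = -45/29 - 69*66 = -45/29 - 4554 = -132111/29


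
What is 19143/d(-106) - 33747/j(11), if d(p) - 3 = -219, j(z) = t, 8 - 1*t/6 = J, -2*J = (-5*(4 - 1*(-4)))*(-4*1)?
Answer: -26847/176 ≈ -152.54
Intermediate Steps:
J = -80 (J = -(-5*(4 - 1*(-4)))*(-4*1)/2 = -(-5*(4 + 4))*(-4)/2 = -(-5*8)*(-4)/2 = -(-20)*(-4) = -1/2*160 = -80)
t = 528 (t = 48 - 6*(-80) = 48 + 480 = 528)
j(z) = 528
d(p) = -216 (d(p) = 3 - 219 = -216)
19143/d(-106) - 33747/j(11) = 19143/(-216) - 33747/528 = 19143*(-1/216) - 33747*1/528 = -709/8 - 11249/176 = -26847/176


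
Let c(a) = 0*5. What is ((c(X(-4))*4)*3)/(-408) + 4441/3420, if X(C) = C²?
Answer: 4441/3420 ≈ 1.2985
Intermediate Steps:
c(a) = 0
((c(X(-4))*4)*3)/(-408) + 4441/3420 = ((0*4)*3)/(-408) + 4441/3420 = (0*3)*(-1/408) + 4441*(1/3420) = 0*(-1/408) + 4441/3420 = 0 + 4441/3420 = 4441/3420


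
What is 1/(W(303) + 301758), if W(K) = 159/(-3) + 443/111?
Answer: 111/33489698 ≈ 3.3145e-6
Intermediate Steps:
W(K) = -5440/111 (W(K) = 159*(-⅓) + 443*(1/111) = -53 + 443/111 = -5440/111)
1/(W(303) + 301758) = 1/(-5440/111 + 301758) = 1/(33489698/111) = 111/33489698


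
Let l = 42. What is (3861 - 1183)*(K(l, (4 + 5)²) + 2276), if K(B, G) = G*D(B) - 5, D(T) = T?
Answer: 15192294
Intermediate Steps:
K(B, G) = -5 + B*G (K(B, G) = G*B - 5 = B*G - 5 = -5 + B*G)
(3861 - 1183)*(K(l, (4 + 5)²) + 2276) = (3861 - 1183)*((-5 + 42*(4 + 5)²) + 2276) = 2678*((-5 + 42*9²) + 2276) = 2678*((-5 + 42*81) + 2276) = 2678*((-5 + 3402) + 2276) = 2678*(3397 + 2276) = 2678*5673 = 15192294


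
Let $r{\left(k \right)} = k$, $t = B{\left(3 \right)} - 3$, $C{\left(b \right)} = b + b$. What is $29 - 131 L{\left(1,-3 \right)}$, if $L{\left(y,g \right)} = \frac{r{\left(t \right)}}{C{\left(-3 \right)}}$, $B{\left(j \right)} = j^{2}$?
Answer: $160$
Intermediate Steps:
$C{\left(b \right)} = 2 b$
$t = 6$ ($t = 3^{2} - 3 = 9 - 3 = 6$)
$L{\left(y,g \right)} = -1$ ($L{\left(y,g \right)} = \frac{6}{2 \left(-3\right)} = \frac{6}{-6} = 6 \left(- \frac{1}{6}\right) = -1$)
$29 - 131 L{\left(1,-3 \right)} = 29 - -131 = 29 + 131 = 160$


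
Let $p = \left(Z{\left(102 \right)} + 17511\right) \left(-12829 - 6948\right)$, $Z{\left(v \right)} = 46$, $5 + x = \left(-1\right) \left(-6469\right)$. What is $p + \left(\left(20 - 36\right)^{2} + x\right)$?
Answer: $-347218069$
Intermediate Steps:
$x = 6464$ ($x = -5 - -6469 = -5 + 6469 = 6464$)
$p = -347224789$ ($p = \left(46 + 17511\right) \left(-12829 - 6948\right) = 17557 \left(-19777\right) = -347224789$)
$p + \left(\left(20 - 36\right)^{2} + x\right) = -347224789 + \left(\left(20 - 36\right)^{2} + 6464\right) = -347224789 + \left(\left(-16\right)^{2} + 6464\right) = -347224789 + \left(256 + 6464\right) = -347224789 + 6720 = -347218069$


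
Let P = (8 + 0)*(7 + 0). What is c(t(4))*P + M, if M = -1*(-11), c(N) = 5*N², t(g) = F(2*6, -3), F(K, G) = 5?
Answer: 7011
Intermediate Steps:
t(g) = 5
P = 56 (P = 8*7 = 56)
M = 11
c(t(4))*P + M = (5*5²)*56 + 11 = (5*25)*56 + 11 = 125*56 + 11 = 7000 + 11 = 7011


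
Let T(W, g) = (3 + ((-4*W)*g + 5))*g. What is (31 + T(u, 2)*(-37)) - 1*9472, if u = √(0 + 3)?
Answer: -10033 + 592*√3 ≈ -9007.6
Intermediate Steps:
u = √3 ≈ 1.7320
T(W, g) = g*(8 - 4*W*g) (T(W, g) = (3 + (-4*W*g + 5))*g = (3 + (5 - 4*W*g))*g = (8 - 4*W*g)*g = g*(8 - 4*W*g))
(31 + T(u, 2)*(-37)) - 1*9472 = (31 + (4*2*(2 - 1*√3*2))*(-37)) - 1*9472 = (31 + (4*2*(2 - 2*√3))*(-37)) - 9472 = (31 + (16 - 16*√3)*(-37)) - 9472 = (31 + (-592 + 592*√3)) - 9472 = (-561 + 592*√3) - 9472 = -10033 + 592*√3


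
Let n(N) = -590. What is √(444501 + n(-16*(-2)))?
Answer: √443911 ≈ 666.27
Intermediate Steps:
√(444501 + n(-16*(-2))) = √(444501 - 590) = √443911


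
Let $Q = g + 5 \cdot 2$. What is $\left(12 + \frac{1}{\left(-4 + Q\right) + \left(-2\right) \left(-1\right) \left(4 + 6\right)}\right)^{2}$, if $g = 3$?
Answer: $\frac{121801}{841} \approx 144.83$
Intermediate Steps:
$Q = 13$ ($Q = 3 + 5 \cdot 2 = 3 + 10 = 13$)
$\left(12 + \frac{1}{\left(-4 + Q\right) + \left(-2\right) \left(-1\right) \left(4 + 6\right)}\right)^{2} = \left(12 + \frac{1}{\left(-4 + 13\right) + \left(-2\right) \left(-1\right) \left(4 + 6\right)}\right)^{2} = \left(12 + \frac{1}{9 + 2 \cdot 10}\right)^{2} = \left(12 + \frac{1}{9 + 20}\right)^{2} = \left(12 + \frac{1}{29}\right)^{2} = \left(\frac{349}{29}\right)^{2} = \frac{121801}{841}$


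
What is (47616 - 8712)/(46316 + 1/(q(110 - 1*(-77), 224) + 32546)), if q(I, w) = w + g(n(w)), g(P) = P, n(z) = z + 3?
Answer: 1283715288/1528289053 ≈ 0.83997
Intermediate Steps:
n(z) = 3 + z
q(I, w) = 3 + 2*w (q(I, w) = w + (3 + w) = 3 + 2*w)
(47616 - 8712)/(46316 + 1/(q(110 - 1*(-77), 224) + 32546)) = (47616 - 8712)/(46316 + 1/((3 + 2*224) + 32546)) = 38904/(46316 + 1/((3 + 448) + 32546)) = 38904/(46316 + 1/(451 + 32546)) = 38904/(46316 + 1/32997) = 38904/(1528289053/32997) = 38904*(32997/1528289053) = 1283715288/1528289053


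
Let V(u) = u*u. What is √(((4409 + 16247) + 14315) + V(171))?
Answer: 2*√16053 ≈ 253.40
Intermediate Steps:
V(u) = u²
√(((4409 + 16247) + 14315) + V(171)) = √(((4409 + 16247) + 14315) + 171²) = √((20656 + 14315) + 29241) = √(34971 + 29241) = √64212 = 2*√16053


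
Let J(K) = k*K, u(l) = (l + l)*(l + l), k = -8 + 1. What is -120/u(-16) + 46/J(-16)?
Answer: 263/896 ≈ 0.29353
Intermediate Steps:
k = -7
u(l) = 4*l² (u(l) = (2*l)*(2*l) = 4*l²)
J(K) = -7*K
-120/u(-16) + 46/J(-16) = -120/(4*(-16)²) + 46/((-7*(-16))) = -120/(4*256) + 46/112 = -120/1024 + 46*(1/112) = -120*1/1024 + 23/56 = -15/128 + 23/56 = 263/896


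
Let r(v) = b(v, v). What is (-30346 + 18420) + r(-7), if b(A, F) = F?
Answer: -11933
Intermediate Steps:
r(v) = v
(-30346 + 18420) + r(-7) = (-30346 + 18420) - 7 = -11926 - 7 = -11933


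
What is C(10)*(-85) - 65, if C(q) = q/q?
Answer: -150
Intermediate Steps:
C(q) = 1
C(10)*(-85) - 65 = 1*(-85) - 65 = -85 - 65 = -150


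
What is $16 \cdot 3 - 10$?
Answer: $38$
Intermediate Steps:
$16 \cdot 3 - 10 = 48 - 10 = 38$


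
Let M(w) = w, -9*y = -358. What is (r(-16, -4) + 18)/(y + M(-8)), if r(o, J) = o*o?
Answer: 1233/143 ≈ 8.6224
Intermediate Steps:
y = 358/9 (y = -⅑*(-358) = 358/9 ≈ 39.778)
r(o, J) = o²
(r(-16, -4) + 18)/(y + M(-8)) = ((-16)² + 18)/(358/9 - 8) = (256 + 18)/(286/9) = 274*(9/286) = 1233/143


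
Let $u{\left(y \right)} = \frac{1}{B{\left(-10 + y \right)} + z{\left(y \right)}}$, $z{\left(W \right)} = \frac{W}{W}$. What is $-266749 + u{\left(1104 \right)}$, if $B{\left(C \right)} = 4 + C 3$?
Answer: $- \frac{876803962}{3287} \approx -2.6675 \cdot 10^{5}$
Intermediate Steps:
$z{\left(W \right)} = 1$
$B{\left(C \right)} = 4 + 3 C$
$u{\left(y \right)} = \frac{1}{-25 + 3 y}$ ($u{\left(y \right)} = \frac{1}{\left(4 + 3 \left(-10 + y\right)\right) + 1} = \frac{1}{\left(4 + \left(-30 + 3 y\right)\right) + 1} = \frac{1}{\left(-26 + 3 y\right) + 1} = \frac{1}{-25 + 3 y}$)
$-266749 + u{\left(1104 \right)} = -266749 + \frac{1}{-25 + 3 \cdot 1104} = -266749 + \frac{1}{-25 + 3312} = -266749 + \frac{1}{3287} = - \frac{876803962}{3287}$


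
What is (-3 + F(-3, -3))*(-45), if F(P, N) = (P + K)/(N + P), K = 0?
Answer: 225/2 ≈ 112.50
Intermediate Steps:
F(P, N) = P/(N + P) (F(P, N) = (P + 0)/(N + P) = P/(N + P))
(-3 + F(-3, -3))*(-45) = (-3 - 3/(-3 - 3))*(-45) = (-3 - 3/(-6))*(-45) = (-3 - 3*(-1/6))*(-45) = (-3 + 1/2)*(-45) = -5/2*(-45) = 225/2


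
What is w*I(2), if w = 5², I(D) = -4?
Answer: -100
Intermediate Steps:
w = 25
w*I(2) = 25*(-4) = -100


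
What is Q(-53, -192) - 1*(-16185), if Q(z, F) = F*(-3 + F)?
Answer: 53625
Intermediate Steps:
Q(-53, -192) - 1*(-16185) = -192*(-3 - 192) - 1*(-16185) = -192*(-195) + 16185 = 37440 + 16185 = 53625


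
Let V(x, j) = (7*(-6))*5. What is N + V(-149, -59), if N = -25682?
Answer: -25892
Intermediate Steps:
V(x, j) = -210 (V(x, j) = -42*5 = -210)
N + V(-149, -59) = -25682 - 210 = -25892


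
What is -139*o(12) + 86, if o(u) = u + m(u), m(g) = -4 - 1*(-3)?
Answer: -1443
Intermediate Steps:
m(g) = -1 (m(g) = -4 + 3 = -1)
o(u) = -1 + u (o(u) = u - 1 = -1 + u)
-139*o(12) + 86 = -139*(-1 + 12) + 86 = -139*11 + 86 = -1529 + 86 = -1443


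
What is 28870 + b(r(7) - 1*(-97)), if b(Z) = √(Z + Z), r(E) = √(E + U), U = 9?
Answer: 28870 + √202 ≈ 28884.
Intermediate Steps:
r(E) = √(9 + E) (r(E) = √(E + 9) = √(9 + E))
b(Z) = √2*√Z (b(Z) = √(2*Z) = √2*√Z)
28870 + b(r(7) - 1*(-97)) = 28870 + √2*√(√(9 + 7) - 1*(-97)) = 28870 + √2*√(√16 + 97) = 28870 + √2*√(4 + 97) = 28870 + √2*√101 = 28870 + √202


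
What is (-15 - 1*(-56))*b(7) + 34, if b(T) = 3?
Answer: 157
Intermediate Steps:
(-15 - 1*(-56))*b(7) + 34 = (-15 - 1*(-56))*3 + 34 = (-15 + 56)*3 + 34 = 41*3 + 34 = 123 + 34 = 157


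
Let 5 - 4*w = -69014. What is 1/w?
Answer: 4/69019 ≈ 5.7955e-5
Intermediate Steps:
w = 69019/4 (w = 5/4 - 1/4*(-69014) = 5/4 + 34507/2 = 69019/4 ≈ 17255.)
1/w = 1/(69019/4) = 4/69019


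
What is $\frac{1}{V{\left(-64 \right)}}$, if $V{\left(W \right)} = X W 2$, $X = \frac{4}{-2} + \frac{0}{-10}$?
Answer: $\frac{1}{256} \approx 0.0039063$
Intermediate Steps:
$X = -2$ ($X = 4 \left(- \frac{1}{2}\right) + 0 \left(- \frac{1}{10}\right) = -2 + 0 = -2$)
$V{\left(W \right)} = - 4 W$ ($V{\left(W \right)} = - 2 W 2 = - 2 \cdot 2 W = - 4 W$)
$\frac{1}{V{\left(-64 \right)}} = \frac{1}{\left(-4\right) \left(-64\right)} = \frac{1}{256}$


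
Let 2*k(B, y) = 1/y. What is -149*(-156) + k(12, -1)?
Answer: 46487/2 ≈ 23244.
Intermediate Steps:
k(B, y) = 1/(2*y)
-149*(-156) + k(12, -1) = -149*(-156) + (½)/(-1) = 23244 + (½)*(-1) = 23244 - ½ = 46487/2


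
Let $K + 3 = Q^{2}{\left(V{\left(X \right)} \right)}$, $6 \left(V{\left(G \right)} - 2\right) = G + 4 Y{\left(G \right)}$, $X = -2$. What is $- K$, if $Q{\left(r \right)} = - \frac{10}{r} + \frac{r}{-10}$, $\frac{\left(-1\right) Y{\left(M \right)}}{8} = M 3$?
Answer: $- \frac{95689501}{9180900} \approx -10.423$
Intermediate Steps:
$Y{\left(M \right)} = - 24 M$ ($Y{\left(M \right)} = - 8 M 3 = - 8 \cdot 3 M = - 24 M$)
$V{\left(G \right)} = 2 - \frac{95 G}{6}$ ($V{\left(G \right)} = 2 + \frac{G + 4 \left(- 24 G\right)}{6} = 2 + \frac{G - 96 G}{6} = 2 + \frac{\left(-95\right) G}{6} = 2 - \frac{95 G}{6}$)
$Q{\left(r \right)} = - \frac{10}{r} - \frac{r}{10}$ ($Q{\left(r \right)} = - \frac{10}{r} + r \left(- \frac{1}{10}\right) = - \frac{10}{r} - \frac{r}{10}$)
$K = \frac{95689501}{9180900}$ ($K = -3 + \left(- \frac{10}{2 - - \frac{95}{3}} - \frac{2 - - \frac{95}{3}}{10}\right)^{2} = -3 + \left(- \frac{10}{2 + \frac{95}{3}} - \frac{2 + \frac{95}{3}}{10}\right)^{2} = -3 + \left(- \frac{10}{\frac{101}{3}} - \frac{101}{30}\right)^{2} = -3 + \left(\left(-10\right) \frac{3}{101} - \frac{101}{30}\right)^{2} = -3 + \left(- \frac{30}{101} - \frac{101}{30}\right)^{2} = -3 + \left(- \frac{11101}{3030}\right)^{2} = -3 + \frac{123232201}{9180900} = \frac{95689501}{9180900} \approx 10.423$)
$- K = \left(-1\right) \frac{95689501}{9180900} = - \frac{95689501}{9180900}$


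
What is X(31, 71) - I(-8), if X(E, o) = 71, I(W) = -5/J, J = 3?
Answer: 218/3 ≈ 72.667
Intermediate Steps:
I(W) = -5/3
X(31, 71) - I(-8) = 71 - 1*(-5/3) = 71 + 5/3 = 218/3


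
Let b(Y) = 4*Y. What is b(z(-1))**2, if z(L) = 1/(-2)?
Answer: 4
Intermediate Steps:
z(L) = -1/2
b(z(-1))**2 = (4*(-1/2))**2 = (-2)**2 = 4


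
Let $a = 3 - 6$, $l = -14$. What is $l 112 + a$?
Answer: $-1571$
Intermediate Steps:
$a = -3$ ($a = 3 - 6 = -3$)
$l 112 + a = \left(-14\right) 112 - 3 = -1568 - 3 = -1571$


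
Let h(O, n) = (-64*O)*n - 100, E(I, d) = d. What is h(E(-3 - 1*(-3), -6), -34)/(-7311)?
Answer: 13156/7311 ≈ 1.7995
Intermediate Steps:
h(O, n) = -100 - 64*O*n (h(O, n) = -64*O*n - 100 = -100 - 64*O*n)
h(E(-3 - 1*(-3), -6), -34)/(-7311) = (-100 - 64*(-6)*(-34))/(-7311) = (-100 - 13056)*(-1/7311) = -13156*(-1/7311) = 13156/7311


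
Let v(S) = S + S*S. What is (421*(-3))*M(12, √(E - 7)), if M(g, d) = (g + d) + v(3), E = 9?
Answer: -30312 - 1263*√2 ≈ -32098.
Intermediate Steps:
v(S) = S + S²
M(g, d) = 12 + d + g (M(g, d) = (g + d) + 3*(1 + 3) = (d + g) + 3*4 = (d + g) + 12 = 12 + d + g)
(421*(-3))*M(12, √(E - 7)) = (421*(-3))*(12 + √(9 - 7) + 12) = -1263*(12 + √2 + 12) = -1263*(24 + √2) = -30312 - 1263*√2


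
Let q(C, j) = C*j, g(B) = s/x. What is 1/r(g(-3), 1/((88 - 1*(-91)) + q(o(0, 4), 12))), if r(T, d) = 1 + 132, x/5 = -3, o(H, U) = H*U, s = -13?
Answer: 1/133 ≈ 0.0075188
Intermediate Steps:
x = -15 (x = 5*(-3) = -15)
g(B) = 13/15 (g(B) = -13/(-15) = -13*(-1/15) = 13/15)
r(T, d) = 133
1/r(g(-3), 1/((88 - 1*(-91)) + q(o(0, 4), 12))) = 1/133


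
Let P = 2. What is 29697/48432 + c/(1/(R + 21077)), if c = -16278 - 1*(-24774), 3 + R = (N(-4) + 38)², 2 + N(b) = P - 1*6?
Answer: 3030948961451/16144 ≈ 1.8774e+8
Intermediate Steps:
N(b) = -6 (N(b) = -2 + (2 - 1*6) = -2 + (2 - 6) = -2 - 4 = -6)
R = 1021 (R = -3 + (-6 + 38)² = -3 + 32² = -3 + 1024 = 1021)
c = 8496 (c = -16278 + 24774 = 8496)
29697/48432 + c/(1/(R + 21077)) = 29697/48432 + 8496/(1/(1021 + 21077)) = 29697*(1/48432) + 8496/(1/22098) = 9899/16144 + 8496/(1/22098) = 9899/16144 + 8496*22098 = 9899/16144 + 187744608 = 3030948961451/16144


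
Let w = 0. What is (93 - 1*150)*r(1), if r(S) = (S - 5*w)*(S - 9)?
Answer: 456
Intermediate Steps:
r(S) = S*(-9 + S) (r(S) = (S - 5*0)*(S - 9) = (S + 0)*(-9 + S) = S*(-9 + S))
(93 - 1*150)*r(1) = (93 - 1*150)*(1*(-9 + 1)) = (93 - 150)*(1*(-8)) = -57*(-8) = 456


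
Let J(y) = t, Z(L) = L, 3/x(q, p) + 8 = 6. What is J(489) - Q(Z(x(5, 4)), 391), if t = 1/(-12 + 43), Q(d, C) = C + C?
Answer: -24241/31 ≈ -781.97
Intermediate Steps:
x(q, p) = -3/2 (x(q, p) = 3/(-8 + 6) = 3/(-2) = 3*(-½) = -3/2)
Q(d, C) = 2*C
t = 1/31 ≈ 0.032258
J(y) = 1/31
J(489) - Q(Z(x(5, 4)), 391) = 1/31 - 2*391 = 1/31 - 1*782 = 1/31 - 782 = -24241/31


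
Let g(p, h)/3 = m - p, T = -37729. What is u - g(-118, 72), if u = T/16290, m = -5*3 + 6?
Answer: -5364559/16290 ≈ -329.32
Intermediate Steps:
m = -9 (m = -15 + 6 = -9)
g(p, h) = -27 - 3*p (g(p, h) = 3*(-9 - p) = -27 - 3*p)
u = -37729/16290 ≈ -2.3161
u - g(-118, 72) = -37729/16290 - (-27 - 3*(-118)) = -37729/16290 - (-27 + 354) = -37729/16290 - 1*327 = -37729/16290 - 327 = -5364559/16290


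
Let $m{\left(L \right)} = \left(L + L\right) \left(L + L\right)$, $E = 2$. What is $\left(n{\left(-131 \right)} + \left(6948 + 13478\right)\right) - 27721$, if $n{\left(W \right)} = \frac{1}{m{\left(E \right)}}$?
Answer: $- \frac{116719}{16} \approx -7294.9$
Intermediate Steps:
$m{\left(L \right)} = 4 L^{2}$ ($m{\left(L \right)} = 2 L 2 L = 4 L^{2}$)
$n{\left(W \right)} = \frac{1}{16}$ ($n{\left(W \right)} = \frac{1}{4 \cdot 2^{2}} = \frac{1}{4 \cdot 4} = \frac{1}{16}$)
$\left(n{\left(-131 \right)} + \left(6948 + 13478\right)\right) - 27721 = \left(\frac{1}{16} + \left(6948 + 13478\right)\right) - 27721 = \left(\frac{1}{16} + 20426\right) - 27721 = \frac{326817}{16} - 27721 = - \frac{116719}{16}$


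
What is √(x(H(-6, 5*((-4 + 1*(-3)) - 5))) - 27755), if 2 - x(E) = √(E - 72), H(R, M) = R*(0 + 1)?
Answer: √(-27753 - I*√78) ≈ 0.027 - 166.59*I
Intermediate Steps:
H(R, M) = R (H(R, M) = R*1 = R)
x(E) = 2 - √(-72 + E) (x(E) = 2 - √(E - 72) = 2 - √(-72 + E))
√(x(H(-6, 5*((-4 + 1*(-3)) - 5))) - 27755) = √((2 - √(-72 - 6)) - 27755) = √((2 - √(-78)) - 27755) = √((2 - I*√78) - 27755) = √(-27753 - I*√78)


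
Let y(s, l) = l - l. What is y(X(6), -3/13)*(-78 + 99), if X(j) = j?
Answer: 0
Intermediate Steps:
y(s, l) = 0
y(X(6), -3/13)*(-78 + 99) = 0*(-78 + 99) = 0*21 = 0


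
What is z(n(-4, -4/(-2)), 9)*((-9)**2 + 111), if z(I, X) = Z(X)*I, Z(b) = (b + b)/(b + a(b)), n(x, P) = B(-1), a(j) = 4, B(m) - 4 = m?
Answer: 10368/13 ≈ 797.54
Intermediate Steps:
B(m) = 4 + m
n(x, P) = 3 (n(x, P) = 4 - 1 = 3)
Z(b) = 2*b/(4 + b) (Z(b) = (b + b)/(b + 4) = (2*b)/(4 + b) = 2*b/(4 + b))
z(I, X) = 2*I*X/(4 + X) (z(I, X) = (2*X/(4 + X))*I = 2*I*X/(4 + X))
z(n(-4, -4/(-2)), 9)*((-9)**2 + 111) = (2*3*9/(4 + 9))*((-9)**2 + 111) = (2*3*9/13)*(81 + 111) = (2*3*9*(1/13))*192 = (54/13)*192 = 10368/13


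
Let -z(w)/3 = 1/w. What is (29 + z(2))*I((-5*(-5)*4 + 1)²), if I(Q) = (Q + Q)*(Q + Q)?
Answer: 11446644110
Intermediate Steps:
z(w) = -3/w
I(Q) = 4*Q² (I(Q) = (2*Q)*(2*Q) = 4*Q²)
(29 + z(2))*I((-5*(-5)*4 + 1)²) = (29 - 3/2)*(4*((-5*(-5)*4 + 1)²)²) = (29 - 3*½)*(4*((25*4 + 1)²)²) = (29 - 3/2)*(4*((100 + 1)²)²) = 55*(4*(101²)²)/2 = 55*(4*10201²)/2 = 55*(4*104060401)/2 = (55/2)*416241604 = 11446644110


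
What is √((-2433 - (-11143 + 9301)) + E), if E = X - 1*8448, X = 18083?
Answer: 2*√2261 ≈ 95.100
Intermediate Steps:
E = 9635 (E = 18083 - 1*8448 = 18083 - 8448 = 9635)
√((-2433 - (-11143 + 9301)) + E) = √((-2433 - (-11143 + 9301)) + 9635) = √((-2433 - 1*(-1842)) + 9635) = √((-2433 + 1842) + 9635) = √(-591 + 9635) = √9044 = 2*√2261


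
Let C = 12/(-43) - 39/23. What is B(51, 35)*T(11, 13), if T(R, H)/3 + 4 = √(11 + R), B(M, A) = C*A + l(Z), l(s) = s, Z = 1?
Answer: 808392/989 - 202098*√22/989 ≈ -141.08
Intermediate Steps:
C = -1953/989 (C = 12*(-1/43) - 39*1/23 = -12/43 - 39/23 = -1953/989 ≈ -1.9747)
B(M, A) = 1 - 1953*A/989 (B(M, A) = -1953*A/989 + 1 = 1 - 1953*A/989)
T(R, H) = -12 + 3*√(11 + R)
B(51, 35)*T(11, 13) = (1 - 1953/989*35)*(-12 + 3*√(11 + 11)) = (1 - 68355/989)*(-12 + 3*√22) = -67366*(-12 + 3*√22)/989 = 808392/989 - 202098*√22/989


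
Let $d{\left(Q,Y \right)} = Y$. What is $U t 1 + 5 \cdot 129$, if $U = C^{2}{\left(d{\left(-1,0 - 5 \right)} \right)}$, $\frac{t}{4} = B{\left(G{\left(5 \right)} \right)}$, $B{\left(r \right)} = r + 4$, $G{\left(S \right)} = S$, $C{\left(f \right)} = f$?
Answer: $1545$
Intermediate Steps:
$B{\left(r \right)} = 4 + r$
$t = 36$ ($t = 4 \left(4 + 5\right) = 4 \cdot 9 = 36$)
$U = 25$ ($U = \left(0 - 5\right)^{2} = \left(-5\right)^{2} = 25$)
$U t 1 + 5 \cdot 129 = 25 \cdot 36 \cdot 1 + 5 \cdot 129 = 900 \cdot 1 + 645 = 900 + 645 = 1545$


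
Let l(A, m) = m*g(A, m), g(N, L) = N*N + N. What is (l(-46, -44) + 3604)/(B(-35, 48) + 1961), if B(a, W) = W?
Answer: -87476/2009 ≈ -43.542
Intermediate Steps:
g(N, L) = N + N² (g(N, L) = N² + N = N + N²)
l(A, m) = A*m*(1 + A) (l(A, m) = m*(A*(1 + A)) = A*m*(1 + A))
(l(-46, -44) + 3604)/(B(-35, 48) + 1961) = (-46*(-44)*(1 - 46) + 3604)/(48 + 1961) = (-46*(-44)*(-45) + 3604)/2009 = (-91080 + 3604)*(1/2009) = -87476*1/2009 = -87476/2009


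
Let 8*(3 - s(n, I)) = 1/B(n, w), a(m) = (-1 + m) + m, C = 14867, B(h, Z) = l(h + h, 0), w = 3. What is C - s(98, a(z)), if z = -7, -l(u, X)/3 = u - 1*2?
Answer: 69206783/4656 ≈ 14864.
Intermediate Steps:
l(u, X) = 6 - 3*u (l(u, X) = -3*(u - 1*2) = -3*(u - 2) = -3*(-2 + u) = 6 - 3*u)
B(h, Z) = 6 - 6*h (B(h, Z) = 6 - 3*(h + h) = 6 - 6*h)
a(m) = -1 + 2*m
s(n, I) = 3 - 1/(8*(6 - 6*n))
C - s(98, a(z)) = 14867 - (-143 + 144*98)/(48*(-1 + 98)) = 14867 - (-143 + 14112)/(48*97) = 14867 - 13969/(48*97) = 14867 - 1*13969/4656 = 14867 - 13969/4656 = 69206783/4656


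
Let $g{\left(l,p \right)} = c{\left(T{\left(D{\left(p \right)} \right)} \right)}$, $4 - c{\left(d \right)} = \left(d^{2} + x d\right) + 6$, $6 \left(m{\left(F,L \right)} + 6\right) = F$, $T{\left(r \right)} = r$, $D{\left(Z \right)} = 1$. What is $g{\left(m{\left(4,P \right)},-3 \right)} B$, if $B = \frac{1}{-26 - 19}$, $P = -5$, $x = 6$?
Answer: $\frac{1}{5} \approx 0.2$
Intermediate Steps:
$m{\left(F,L \right)} = -6 + \frac{F}{6}$
$c{\left(d \right)} = -2 - d^{2} - 6 d$ ($c{\left(d \right)} = 4 - \left(\left(d^{2} + 6 d\right) + 6\right) = 4 - \left(6 + d^{2} + 6 d\right) = -2 - d^{2} - 6 d$)
$g{\left(l,p \right)} = -9$ ($g{\left(l,p \right)} = -2 - 1^{2} - 6 = -2 - 1 - 6 = -9$)
$B = - \frac{1}{45}$ ($B = \frac{1}{-45} = - \frac{1}{45} \approx -0.022222$)
$g{\left(m{\left(4,P \right)},-3 \right)} B = \left(-9\right) \left(- \frac{1}{45}\right) = \frac{1}{5}$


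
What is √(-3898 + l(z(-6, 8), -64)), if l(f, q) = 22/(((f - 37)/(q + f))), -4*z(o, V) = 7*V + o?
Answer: 2*I*√966 ≈ 62.161*I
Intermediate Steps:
z(o, V) = -7*V/4 - o/4 (z(o, V) = -(7*V + o)/4 = -(o + 7*V)/4 = -7*V/4 - o/4)
l(f, q) = 22*(f + q)/(-37 + f) (l(f, q) = 22/(((-37 + f)/(f + q))) = 22*((f + q)/(-37 + f)) = 22*(f + q)/(-37 + f))
√(-3898 + l(z(-6, 8), -64)) = √(-3898 + 22*((-7/4*8 - ¼*(-6)) - 64)/(-37 + (-7/4*8 - ¼*(-6)))) = √(-3898 + 22*((-14 + 3/2) - 64)/(-37 + (-14 + 3/2))) = √(-3898 + 22*(-25/2 - 64)/(-37 - 25/2)) = √(-3898 + 22*(-153/2)/(-99/2)) = √(-3898 + 22*(-2/99)*(-153/2)) = √(-3898 + 34) = √(-3864) = 2*I*√966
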